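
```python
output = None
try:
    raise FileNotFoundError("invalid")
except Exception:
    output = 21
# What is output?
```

Step-by-step execution trace:
1. `raise FileNotFoundError(...)` raises FileNotFoundError.
2. `except Exception` matches (FileNotFoundError is a subclass of Exception) → output = 21.
Result: 21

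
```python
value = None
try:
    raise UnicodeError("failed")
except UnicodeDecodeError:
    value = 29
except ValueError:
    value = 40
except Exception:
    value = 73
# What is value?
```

Step-by-step execution trace:
1. `raise UnicodeError(...)` raises UnicodeError.
2. `except UnicodeDecodeError` does not match (UnicodeError is not a subclass of UnicodeDecodeError); skipped.
3. `except ValueError` matches (UnicodeError is a subclass of ValueError) → value = 40.
4. `except Exception` is not reached.
Result: 40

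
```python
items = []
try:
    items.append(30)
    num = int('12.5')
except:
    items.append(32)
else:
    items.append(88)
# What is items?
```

Step-by-step execution trace:
1. try: `items.append(30)` → items = [30].
2. `num = int('12.5')` raises ValueError.
3. bare `except` matches → `items.append(32)` → items = [30, 32].
4. `else` is skipped (an exception was raised).
Result: [30, 32]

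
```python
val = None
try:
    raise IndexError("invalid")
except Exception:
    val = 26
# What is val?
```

Step-by-step execution trace:
1. `raise IndexError(...)` raises IndexError.
2. `except Exception` matches (IndexError is a subclass of Exception) → val = 26.
Result: 26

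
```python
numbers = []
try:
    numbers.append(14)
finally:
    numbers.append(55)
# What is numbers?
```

Step-by-step execution trace:
1. try: `numbers.append(14)` → numbers = [14].
2. The try body completes without raising.
3. finally always runs: `numbers.append(55)` → numbers = [14, 55].
Result: [14, 55]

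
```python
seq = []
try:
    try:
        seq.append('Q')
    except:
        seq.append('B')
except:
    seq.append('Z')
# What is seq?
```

Step-by-step execution trace:
1. Inner try: `seq.append('Q')` → seq = ['Q']. No exception raised.
2. Inner `except` is skipped.
3. Inner try completes normally; outer `except` is skipped.
Result: ['Q']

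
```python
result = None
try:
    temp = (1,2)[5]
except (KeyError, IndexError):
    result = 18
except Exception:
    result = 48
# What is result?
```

Step-by-step execution trace:
1. `temp = (1,2)[5]` raises IndexError.
2. `except (KeyError, IndexError)` matches (IndexError is in the tuple) → result = 18.
3. `except Exception` is not reached.
Result: 18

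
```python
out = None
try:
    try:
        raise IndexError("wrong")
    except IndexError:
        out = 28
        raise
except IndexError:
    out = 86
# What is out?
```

Step-by-step execution trace:
1. Inner try: `raise IndexError("wrong")` raises IndexError.
2. Inner `except IndexError` matches → out = 28.
3. bare `raise` re-raises the same IndexError.
4. Outer `except IndexError` matches → out = 86.
Result: 86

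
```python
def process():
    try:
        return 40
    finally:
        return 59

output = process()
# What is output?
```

Step-by-step execution trace:
1. `process()` enters try: `return 40` sets pending return value 40.
2. Before returning, `finally: return 59` runs and overrides the pending return.
3. process() returns 59 → output = 59.
Result: 59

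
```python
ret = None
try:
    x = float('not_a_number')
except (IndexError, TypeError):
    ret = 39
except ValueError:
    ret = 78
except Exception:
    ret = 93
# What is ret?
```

Step-by-step execution trace:
1. `x = float('not_a_number')` raises ValueError.
2. `except (IndexError, TypeError)` does not match ValueError; skipped.
3. `except ValueError` matches (exact type match) → ret = 78.
4. `except Exception` is not reached.
Result: 78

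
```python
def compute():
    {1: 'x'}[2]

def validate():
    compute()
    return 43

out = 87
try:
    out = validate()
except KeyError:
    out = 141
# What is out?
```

Step-by-step execution trace:
1. out starts at 87.
2. try: `validate()` calls `compute()`.
3. `compute()` evaluates `{1: 'x'}[2]`, which raises KeyError; it propagates through validate (uncaught).
4. `return 43` in validate is not reached; the assignment to out does not complete.
5. `except KeyError` matches → out = 141.
Result: 141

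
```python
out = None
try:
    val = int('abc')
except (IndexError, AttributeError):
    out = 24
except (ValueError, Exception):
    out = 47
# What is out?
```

Step-by-step execution trace:
1. `val = int('abc')` raises ValueError.
2. `except (IndexError, AttributeError)` does not match ValueError; skipped.
3. `except (ValueError, Exception)` matches (ValueError is in the tuple) → out = 47.
Result: 47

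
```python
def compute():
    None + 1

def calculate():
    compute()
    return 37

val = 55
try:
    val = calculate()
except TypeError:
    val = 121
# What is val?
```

Step-by-step execution trace:
1. val starts at 55.
2. try: `calculate()` calls `compute()`.
3. `compute()` evaluates `None + 1`, which raises TypeError; it propagates through calculate (uncaught).
4. `return 37` in calculate is not reached; the assignment to val does not complete.
5. `except TypeError` matches → val = 121.
Result: 121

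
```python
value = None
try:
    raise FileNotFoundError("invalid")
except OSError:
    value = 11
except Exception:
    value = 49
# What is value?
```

Step-by-step execution trace:
1. `raise FileNotFoundError(...)` raises FileNotFoundError.
2. `except OSError` matches (FileNotFoundError is a subclass of OSError) → value = 11.
3. `except Exception` is not reached.
Result: 11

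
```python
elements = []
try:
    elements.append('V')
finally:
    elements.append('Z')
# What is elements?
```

Step-by-step execution trace:
1. try: `elements.append('V')` → elements = ['V'].
2. The try body completes without raising.
3. finally always runs: `elements.append('Z')` → elements = ['V', 'Z'].
Result: ['V', 'Z']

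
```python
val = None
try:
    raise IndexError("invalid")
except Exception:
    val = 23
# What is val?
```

Step-by-step execution trace:
1. `raise IndexError(...)` raises IndexError.
2. `except Exception` matches (IndexError is a subclass of Exception) → val = 23.
Result: 23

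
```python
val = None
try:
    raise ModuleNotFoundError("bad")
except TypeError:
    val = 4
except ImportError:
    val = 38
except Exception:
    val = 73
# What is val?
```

Step-by-step execution trace:
1. `raise ModuleNotFoundError(...)` raises ModuleNotFoundError.
2. `except TypeError` does not match (ModuleNotFoundError is not a subclass of TypeError); skipped.
3. `except ImportError` matches (ModuleNotFoundError is a subclass of ImportError) → val = 38.
4. `except Exception` is not reached.
Result: 38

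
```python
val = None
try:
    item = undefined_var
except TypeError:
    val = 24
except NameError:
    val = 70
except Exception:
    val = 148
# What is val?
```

Step-by-step execution trace:
1. `item = undefined_var` raises NameError.
2. `except TypeError` does not match NameError; skipped.
3. `except NameError` matches → val = 70.
4. Remaining except clauses are skipped.
Result: 70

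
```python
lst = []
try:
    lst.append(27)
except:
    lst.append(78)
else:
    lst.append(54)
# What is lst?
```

Step-by-step execution trace:
1. try: `lst.append(27)` → lst = [27]. No exception raised.
2. `except` is skipped.
3. `else` runs (try completed without exception): `lst.append(54)` → lst = [27, 54].
Result: [27, 54]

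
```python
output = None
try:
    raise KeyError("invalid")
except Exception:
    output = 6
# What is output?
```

Step-by-step execution trace:
1. `raise KeyError(...)` raises KeyError.
2. `except Exception` matches (KeyError is a subclass of Exception) → output = 6.
Result: 6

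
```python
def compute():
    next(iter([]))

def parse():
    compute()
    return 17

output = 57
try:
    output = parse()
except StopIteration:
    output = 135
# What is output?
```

Step-by-step execution trace:
1. output starts at 57.
2. try: `parse()` calls `compute()`.
3. `compute()` evaluates `next(iter([]))`, which raises StopIteration; it propagates through parse (uncaught).
4. `return 17` in parse is not reached; the assignment to output does not complete.
5. `except StopIteration` matches → output = 135.
Result: 135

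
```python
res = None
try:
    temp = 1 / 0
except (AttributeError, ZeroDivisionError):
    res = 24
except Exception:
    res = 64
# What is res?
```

Step-by-step execution trace:
1. `temp = 1 / 0` raises ZeroDivisionError.
2. `except (AttributeError, ZeroDivisionError)` matches (ZeroDivisionError is in the tuple) → res = 24.
3. `except Exception` is not reached.
Result: 24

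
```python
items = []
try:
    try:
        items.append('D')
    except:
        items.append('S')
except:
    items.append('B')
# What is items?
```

Step-by-step execution trace:
1. Inner try: `items.append('D')` → items = ['D']. No exception raised.
2. Inner `except` is skipped.
3. Inner try completes normally; outer `except` is skipped.
Result: ['D']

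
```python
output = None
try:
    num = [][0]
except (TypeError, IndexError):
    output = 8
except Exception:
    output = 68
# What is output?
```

Step-by-step execution trace:
1. `num = [][0]` raises IndexError.
2. `except (TypeError, IndexError)` matches (IndexError is in the tuple) → output = 8.
3. `except Exception` is not reached.
Result: 8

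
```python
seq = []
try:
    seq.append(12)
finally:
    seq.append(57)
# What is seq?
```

Step-by-step execution trace:
1. try: `seq.append(12)` → seq = [12].
2. The try body completes without raising.
3. finally always runs: `seq.append(57)` → seq = [12, 57].
Result: [12, 57]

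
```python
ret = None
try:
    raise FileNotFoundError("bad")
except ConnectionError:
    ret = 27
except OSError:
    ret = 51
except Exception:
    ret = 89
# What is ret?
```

Step-by-step execution trace:
1. `raise FileNotFoundError(...)` raises FileNotFoundError.
2. `except ConnectionError` does not match (FileNotFoundError is not a subclass of ConnectionError); skipped.
3. `except OSError` matches (FileNotFoundError is a subclass of OSError) → ret = 51.
4. `except Exception` is not reached.
Result: 51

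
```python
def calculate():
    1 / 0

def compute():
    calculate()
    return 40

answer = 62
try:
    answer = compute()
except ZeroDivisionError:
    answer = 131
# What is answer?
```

Step-by-step execution trace:
1. answer starts at 62.
2. try: `compute()` calls `calculate()`.
3. `calculate()` evaluates `1 / 0`, which raises ZeroDivisionError; it propagates through compute (uncaught).
4. `return 40` in compute is not reached; the assignment to answer does not complete.
5. `except ZeroDivisionError` matches → answer = 131.
Result: 131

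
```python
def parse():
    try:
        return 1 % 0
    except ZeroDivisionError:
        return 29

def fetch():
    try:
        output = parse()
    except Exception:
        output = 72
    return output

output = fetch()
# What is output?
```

Step-by-step execution trace:
1. `fetch()` calls `parse()`.
2. In parse: `1 % 0` raises ZeroDivisionError; `except ZeroDivisionError` catches it → returns 29.
3. In fetch: `output = parse()` → output = 29. No exception reaches fetch.
4. `except Exception` is skipped; fetch returns 29.
5. output = 29.
Result: 29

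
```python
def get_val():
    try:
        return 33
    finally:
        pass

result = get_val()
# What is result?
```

Step-by-step execution trace:
1. `get_val()` enters try: `return 33` sets pending return value 33.
2. Before returning, `finally: pass` runs (no effect).
3. get_val() returns 33 → result = 33.
Result: 33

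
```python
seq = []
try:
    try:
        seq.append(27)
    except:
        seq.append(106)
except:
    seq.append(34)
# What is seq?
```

Step-by-step execution trace:
1. Inner try: `seq.append(27)` → seq = [27]. No exception raised.
2. Inner `except` is skipped.
3. Inner try completes normally; outer `except` is skipped.
Result: [27]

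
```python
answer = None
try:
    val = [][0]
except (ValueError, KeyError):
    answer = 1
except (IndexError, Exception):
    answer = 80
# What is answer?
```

Step-by-step execution trace:
1. `val = [][0]` raises IndexError.
2. `except (ValueError, KeyError)` does not match IndexError; skipped.
3. `except (IndexError, Exception)` matches (IndexError is in the tuple) → answer = 80.
Result: 80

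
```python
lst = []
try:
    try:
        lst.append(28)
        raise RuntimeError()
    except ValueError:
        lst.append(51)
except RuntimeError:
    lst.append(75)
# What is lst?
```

Step-by-step execution trace:
1. Inner try: `lst.append(28)` → lst = [28].
2. `raise RuntimeError()` raises RuntimeError.
3. Inner `except ValueError` does not match RuntimeError; exception propagates to outer try.
4. Outer `except RuntimeError` matches → `lst.append(75)` → lst = [28, 75].
Result: [28, 75]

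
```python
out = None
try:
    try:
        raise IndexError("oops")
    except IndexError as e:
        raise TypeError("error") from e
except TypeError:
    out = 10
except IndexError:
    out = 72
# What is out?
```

Step-by-step execution trace:
1. Inner try raises IndexError; inner `except IndexError as e` catches it.
2. `raise TypeError(...) from e` raises TypeError (IndexError is attached as __cause__, but only TypeError is active).
3. Outer `except TypeError` matches → out = 10.
4. `except IndexError` is not reached.
Result: 10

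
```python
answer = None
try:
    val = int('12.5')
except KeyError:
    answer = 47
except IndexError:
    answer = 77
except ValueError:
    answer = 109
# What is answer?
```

Step-by-step execution trace:
1. `val = int('12.5')` raises ValueError.
2. `except KeyError` does not match ValueError; skipped.
3. `except IndexError` does not match ValueError; skipped.
4. `except ValueError` matches → answer = 109.
Result: 109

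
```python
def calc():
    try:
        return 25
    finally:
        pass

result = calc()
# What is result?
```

Step-by-step execution trace:
1. `calc()` enters try: `return 25` sets pending return value 25.
2. Before returning, `finally: pass` runs (no effect).
3. calc() returns 25 → result = 25.
Result: 25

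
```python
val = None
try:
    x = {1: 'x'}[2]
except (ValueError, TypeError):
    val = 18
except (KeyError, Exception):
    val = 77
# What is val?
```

Step-by-step execution trace:
1. `x = {1: 'x'}[2]` raises KeyError.
2. `except (ValueError, TypeError)` does not match KeyError; skipped.
3. `except (KeyError, Exception)` matches (KeyError is in the tuple) → val = 77.
Result: 77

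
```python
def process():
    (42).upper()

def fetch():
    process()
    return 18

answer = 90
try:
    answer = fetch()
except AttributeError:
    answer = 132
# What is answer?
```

Step-by-step execution trace:
1. answer starts at 90.
2. try: `fetch()` calls `process()`.
3. `process()` evaluates `(42).upper()`, which raises AttributeError; it propagates through fetch (uncaught).
4. `return 18` in fetch is not reached; the assignment to answer does not complete.
5. `except AttributeError` matches → answer = 132.
Result: 132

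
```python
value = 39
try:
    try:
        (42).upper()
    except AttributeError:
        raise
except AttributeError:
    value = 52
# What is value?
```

Step-by-step execution trace:
1. Inner try: `(42).upper()` raises AttributeError.
2. Inner `except AttributeError` matches; bare `raise` re-raises the same AttributeError.
3. Outer `except AttributeError` matches → value = 52.
Result: 52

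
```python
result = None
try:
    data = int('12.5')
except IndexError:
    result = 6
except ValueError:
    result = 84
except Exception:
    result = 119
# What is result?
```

Step-by-step execution trace:
1. `data = int('12.5')` raises ValueError.
2. `except IndexError` does not match ValueError; skipped.
3. `except ValueError` matches → result = 84.
4. Remaining except clauses are skipped.
Result: 84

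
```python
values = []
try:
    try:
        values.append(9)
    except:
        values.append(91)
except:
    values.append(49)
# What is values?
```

Step-by-step execution trace:
1. Inner try: `values.append(9)` → values = [9]. No exception raised.
2. Inner `except` is skipped.
3. Inner try completes normally; outer `except` is skipped.
Result: [9]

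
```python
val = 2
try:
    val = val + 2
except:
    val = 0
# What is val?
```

Step-by-step execution trace:
1. val starts at 2.
2. try: `val = val + 2` → val = 4. No exception raised.
3. `except` is skipped.
Result: 4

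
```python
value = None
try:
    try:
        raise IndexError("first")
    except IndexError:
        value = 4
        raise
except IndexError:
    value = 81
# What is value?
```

Step-by-step execution trace:
1. Inner try: `raise IndexError("first")` raises IndexError.
2. Inner `except IndexError` matches → value = 4.
3. bare `raise` re-raises the same IndexError.
4. Outer `except IndexError` matches → value = 81.
Result: 81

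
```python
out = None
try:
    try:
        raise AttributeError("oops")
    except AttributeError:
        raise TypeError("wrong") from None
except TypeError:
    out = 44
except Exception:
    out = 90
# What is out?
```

Step-by-step execution trace:
1. Inner try raises AttributeError; inner `except AttributeError` catches it.
2. `raise TypeError(...) from None` raises TypeError (from None suppresses __context__, but the active exception is still TypeError).
3. Outer `except TypeError` matches → out = 44.
4. `except Exception` is not reached.
Result: 44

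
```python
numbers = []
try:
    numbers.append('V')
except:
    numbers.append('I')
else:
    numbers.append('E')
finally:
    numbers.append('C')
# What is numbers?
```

Step-by-step execution trace:
1. try: `numbers.append('V')` → numbers = ['V']. No exception raised.
2. `except` is skipped.
3. `else` runs: `numbers.append('E')` → numbers = ['V', 'E'].
4. `finally` always runs: `numbers.append('C')` → numbers = ['V', 'E', 'C'].
Result: ['V', 'E', 'C']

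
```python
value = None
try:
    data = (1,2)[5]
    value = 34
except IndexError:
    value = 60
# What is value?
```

Step-by-step execution trace:
1. `data = (1,2)[5]` raises IndexError.
2. `value = 34` is not reached.
3. `except IndexError` matches → value = 60.
Result: 60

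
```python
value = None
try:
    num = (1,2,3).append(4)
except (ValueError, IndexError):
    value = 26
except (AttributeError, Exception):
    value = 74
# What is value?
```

Step-by-step execution trace:
1. `num = (1,2,3).append(4)` raises AttributeError.
2. `except (ValueError, IndexError)` does not match AttributeError; skipped.
3. `except (AttributeError, Exception)` matches (AttributeError is in the tuple) → value = 74.
Result: 74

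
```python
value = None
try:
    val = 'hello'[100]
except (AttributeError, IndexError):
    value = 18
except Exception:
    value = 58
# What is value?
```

Step-by-step execution trace:
1. `val = 'hello'[100]` raises IndexError.
2. `except (AttributeError, IndexError)` matches (IndexError is in the tuple) → value = 18.
3. `except Exception` is not reached.
Result: 18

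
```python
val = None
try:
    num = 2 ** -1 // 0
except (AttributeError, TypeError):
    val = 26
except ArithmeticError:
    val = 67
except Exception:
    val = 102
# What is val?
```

Step-by-step execution trace:
1. `num = 2 ** -1 // 0` raises ZeroDivisionError.
2. `except (AttributeError, TypeError)` does not match ZeroDivisionError; skipped.
3. `except ArithmeticError` matches (ZeroDivisionError is a subclass of ArithmeticError) → val = 67.
4. `except Exception` is not reached.
Result: 67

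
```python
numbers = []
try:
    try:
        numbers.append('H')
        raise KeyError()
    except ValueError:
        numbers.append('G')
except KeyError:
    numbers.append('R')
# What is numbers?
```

Step-by-step execution trace:
1. Inner try: `numbers.append('H')` → numbers = ['H'].
2. `raise KeyError()` raises KeyError.
3. Inner `except ValueError` does not match KeyError; exception propagates to outer try.
4. Outer `except KeyError` matches → `numbers.append('R')` → numbers = ['H', 'R'].
Result: ['H', 'R']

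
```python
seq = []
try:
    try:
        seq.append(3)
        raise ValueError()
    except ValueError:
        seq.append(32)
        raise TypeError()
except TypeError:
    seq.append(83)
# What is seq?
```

Step-by-step execution trace:
1. Inner try: `seq.append(3)` → seq = [3].
2. `raise ValueError()` raises ValueError.
3. Inner `except ValueError` matches → `seq.append(32)` → seq = [3, 32].
4. `raise TypeError()` raises TypeError; propagates to outer try.
5. Outer `except TypeError` matches → `seq.append(83)` → seq = [3, 32, 83].
Result: [3, 32, 83]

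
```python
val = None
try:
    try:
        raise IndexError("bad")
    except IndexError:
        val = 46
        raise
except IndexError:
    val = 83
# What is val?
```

Step-by-step execution trace:
1. Inner try: `raise IndexError("bad")` raises IndexError.
2. Inner `except IndexError` matches → val = 46.
3. bare `raise` re-raises the same IndexError.
4. Outer `except IndexError` matches → val = 83.
Result: 83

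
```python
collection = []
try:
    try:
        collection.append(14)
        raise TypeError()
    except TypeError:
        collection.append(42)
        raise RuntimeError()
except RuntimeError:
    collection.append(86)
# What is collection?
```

Step-by-step execution trace:
1. Inner try: `collection.append(14)` → collection = [14].
2. `raise TypeError()` raises TypeError.
3. Inner `except TypeError` matches → `collection.append(42)` → collection = [14, 42].
4. `raise RuntimeError()` raises RuntimeError; propagates to outer try.
5. Outer `except RuntimeError` matches → `collection.append(86)` → collection = [14, 42, 86].
Result: [14, 42, 86]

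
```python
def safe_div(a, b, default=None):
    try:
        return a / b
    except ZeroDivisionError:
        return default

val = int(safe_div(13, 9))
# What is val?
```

Step-by-step execution trace:
1. `safe_div(13, 9)` enters try: `return 13 / 9` → returns 1.4444444444444444. No exception raised.
2. `except ZeroDivisionError` is skipped.
3. `int(1.4444444444444444)` → 1 → val = 1.
Result: 1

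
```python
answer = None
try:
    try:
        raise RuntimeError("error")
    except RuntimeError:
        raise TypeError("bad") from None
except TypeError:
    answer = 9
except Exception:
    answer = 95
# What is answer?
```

Step-by-step execution trace:
1. Inner try raises RuntimeError; inner `except RuntimeError` catches it.
2. `raise TypeError(...) from None` raises TypeError (from None suppresses __context__, but the active exception is still TypeError).
3. Outer `except TypeError` matches → answer = 9.
4. `except Exception` is not reached.
Result: 9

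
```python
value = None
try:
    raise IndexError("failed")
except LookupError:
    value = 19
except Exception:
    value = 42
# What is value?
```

Step-by-step execution trace:
1. `raise IndexError(...)` raises IndexError.
2. `except LookupError` matches (IndexError is a subclass of LookupError) → value = 19.
3. `except Exception` is not reached.
Result: 19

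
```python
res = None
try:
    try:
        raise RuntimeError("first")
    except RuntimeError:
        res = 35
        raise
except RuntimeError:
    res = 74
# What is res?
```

Step-by-step execution trace:
1. Inner try: `raise RuntimeError("first")` raises RuntimeError.
2. Inner `except RuntimeError` matches → res = 35.
3. bare `raise` re-raises the same RuntimeError.
4. Outer `except RuntimeError` matches → res = 74.
Result: 74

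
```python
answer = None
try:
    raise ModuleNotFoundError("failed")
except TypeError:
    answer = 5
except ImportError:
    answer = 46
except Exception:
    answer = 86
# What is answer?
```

Step-by-step execution trace:
1. `raise ModuleNotFoundError(...)` raises ModuleNotFoundError.
2. `except TypeError` does not match (ModuleNotFoundError is not a subclass of TypeError); skipped.
3. `except ImportError` matches (ModuleNotFoundError is a subclass of ImportError) → answer = 46.
4. `except Exception` is not reached.
Result: 46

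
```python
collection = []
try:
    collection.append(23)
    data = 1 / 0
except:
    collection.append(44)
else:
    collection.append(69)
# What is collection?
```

Step-by-step execution trace:
1. try: `collection.append(23)` → collection = [23].
2. `data = 1 / 0` raises ZeroDivisionError.
3. bare `except` matches → `collection.append(44)` → collection = [23, 44].
4. `else` is skipped (an exception was raised).
Result: [23, 44]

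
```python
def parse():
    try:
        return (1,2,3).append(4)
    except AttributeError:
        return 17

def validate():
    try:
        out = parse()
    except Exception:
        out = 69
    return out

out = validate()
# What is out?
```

Step-by-step execution trace:
1. `validate()` calls `parse()`.
2. In parse: `(1,2,3).append(4)` raises AttributeError; `except AttributeError` catches it → returns 17.
3. In validate: `out = parse()` → out = 17. No exception reaches validate.
4. `except Exception` is skipped; validate returns 17.
5. out = 17.
Result: 17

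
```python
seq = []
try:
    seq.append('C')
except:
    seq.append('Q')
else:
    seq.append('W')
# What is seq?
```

Step-by-step execution trace:
1. try: `seq.append('C')` → seq = ['C']. No exception raised.
2. `except` is skipped.
3. `else` runs (try completed without exception): `seq.append('W')` → seq = ['C', 'W'].
Result: ['C', 'W']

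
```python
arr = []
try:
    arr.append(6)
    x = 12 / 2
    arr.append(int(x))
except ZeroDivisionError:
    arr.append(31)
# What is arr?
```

Step-by-step execution trace:
1. try: `arr.append(6)` → arr = [6].
2. `x = 12 / 2` → x = 6.0. No exception raised.
3. `arr.append(int(x))` → arr = [6, 6].
4. `except ZeroDivisionError` is skipped (no exception was raised).
Result: [6, 6]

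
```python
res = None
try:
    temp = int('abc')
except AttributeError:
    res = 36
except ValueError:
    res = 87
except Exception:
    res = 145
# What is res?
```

Step-by-step execution trace:
1. `temp = int('abc')` raises ValueError.
2. `except AttributeError` does not match ValueError; skipped.
3. `except ValueError` matches → res = 87.
4. Remaining except clauses are skipped.
Result: 87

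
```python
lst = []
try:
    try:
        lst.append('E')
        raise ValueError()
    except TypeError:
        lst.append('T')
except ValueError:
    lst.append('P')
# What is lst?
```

Step-by-step execution trace:
1. Inner try: `lst.append('E')` → lst = ['E'].
2. `raise ValueError()` raises ValueError.
3. Inner `except TypeError` does not match ValueError; exception propagates to outer try.
4. Outer `except ValueError` matches → `lst.append('P')` → lst = ['E', 'P'].
Result: ['E', 'P']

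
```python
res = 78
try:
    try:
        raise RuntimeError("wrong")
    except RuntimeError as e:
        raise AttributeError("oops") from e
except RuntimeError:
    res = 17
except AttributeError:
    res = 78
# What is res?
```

Step-by-step execution trace:
1. Inner try raises RuntimeError; inner `except RuntimeError as e` catches it.
2. `raise AttributeError(...) from e` raises AttributeError (RuntimeError is attached as __cause__, but only AttributeError is active).
3. Outer `except RuntimeError` does not match AttributeError; skipped.
4. Outer `except AttributeError` matches → res = 78.
Result: 78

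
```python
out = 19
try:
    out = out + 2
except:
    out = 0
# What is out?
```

Step-by-step execution trace:
1. out starts at 19.
2. try: `out = out + 2` → out = 21. No exception raised.
3. `except` is skipped.
Result: 21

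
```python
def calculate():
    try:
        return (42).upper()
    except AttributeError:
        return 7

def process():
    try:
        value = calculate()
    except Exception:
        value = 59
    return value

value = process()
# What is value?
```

Step-by-step execution trace:
1. `process()` calls `calculate()`.
2. In calculate: `(42).upper()` raises AttributeError; `except AttributeError` catches it → returns 7.
3. In process: `value = calculate()` → value = 7. No exception reaches process.
4. `except Exception` is skipped; process returns 7.
5. value = 7.
Result: 7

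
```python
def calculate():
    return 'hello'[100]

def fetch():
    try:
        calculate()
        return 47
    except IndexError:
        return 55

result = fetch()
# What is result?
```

Step-by-step execution trace:
1. `fetch()` calls `calculate()`.
2. `calculate()` evaluates `'hello'[100]`, which raises IndexError; it propagates to the caller.
3. `return 47` is not reached.
4. `except IndexError` in fetch matches → returns 55.
5. result = 55.
Result: 55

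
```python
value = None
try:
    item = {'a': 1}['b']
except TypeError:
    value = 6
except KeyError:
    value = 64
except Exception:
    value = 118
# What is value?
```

Step-by-step execution trace:
1. `item = {'a': 1}['b']` raises KeyError.
2. `except TypeError` does not match KeyError; skipped.
3. `except KeyError` matches → value = 64.
4. Remaining except clauses are skipped.
Result: 64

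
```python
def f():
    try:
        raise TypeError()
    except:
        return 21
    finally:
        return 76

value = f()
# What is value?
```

Step-by-step execution trace:
1. `f()` enters try: `raise TypeError()` raises TypeError.
2. bare `except` matches → `return 21` sets pending return value 21.
3. Before returning, `finally: return 76` runs and overrides the pending return.
4. f() returns 76 → value = 76.
Result: 76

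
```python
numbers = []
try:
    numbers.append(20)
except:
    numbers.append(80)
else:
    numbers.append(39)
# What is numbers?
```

Step-by-step execution trace:
1. try: `numbers.append(20)` → numbers = [20]. No exception raised.
2. `except` is skipped.
3. `else` runs (try completed without exception): `numbers.append(39)` → numbers = [20, 39].
Result: [20, 39]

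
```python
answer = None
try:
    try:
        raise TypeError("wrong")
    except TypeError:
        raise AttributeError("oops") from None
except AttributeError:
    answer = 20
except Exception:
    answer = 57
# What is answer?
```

Step-by-step execution trace:
1. Inner try raises TypeError; inner `except TypeError` catches it.
2. `raise AttributeError(...) from None` raises AttributeError (from None suppresses __context__, but the active exception is still AttributeError).
3. Outer `except AttributeError` matches → answer = 20.
4. `except Exception` is not reached.
Result: 20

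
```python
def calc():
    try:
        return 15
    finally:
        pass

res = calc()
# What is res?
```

Step-by-step execution trace:
1. `calc()` enters try: `return 15` sets pending return value 15.
2. Before returning, `finally: pass` runs (no effect).
3. calc() returns 15 → res = 15.
Result: 15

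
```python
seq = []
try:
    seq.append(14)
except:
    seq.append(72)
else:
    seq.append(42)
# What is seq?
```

Step-by-step execution trace:
1. try: `seq.append(14)` → seq = [14]. No exception raised.
2. `except` is skipped.
3. `else` runs (try completed without exception): `seq.append(42)` → seq = [14, 42].
Result: [14, 42]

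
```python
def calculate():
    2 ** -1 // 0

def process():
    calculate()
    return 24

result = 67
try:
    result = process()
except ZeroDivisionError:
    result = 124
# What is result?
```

Step-by-step execution trace:
1. result starts at 67.
2. try: `process()` calls `calculate()`.
3. `calculate()` evaluates `2 ** -1 // 0`, which raises ZeroDivisionError; it propagates through process (uncaught).
4. `return 24` in process is not reached; the assignment to result does not complete.
5. `except ZeroDivisionError` matches → result = 124.
Result: 124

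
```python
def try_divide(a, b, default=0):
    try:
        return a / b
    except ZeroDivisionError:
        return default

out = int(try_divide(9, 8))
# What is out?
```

Step-by-step execution trace:
1. `try_divide(9, 8)` enters try: `return 9 / 8` → returns 1.125. No exception raised.
2. `except ZeroDivisionError` is skipped.
3. `int(1.125)` → 1 → out = 1.
Result: 1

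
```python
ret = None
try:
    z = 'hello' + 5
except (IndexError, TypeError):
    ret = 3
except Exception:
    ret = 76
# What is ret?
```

Step-by-step execution trace:
1. `z = 'hello' + 5` raises TypeError.
2. `except (IndexError, TypeError)` matches (TypeError is in the tuple) → ret = 3.
3. `except Exception` is not reached.
Result: 3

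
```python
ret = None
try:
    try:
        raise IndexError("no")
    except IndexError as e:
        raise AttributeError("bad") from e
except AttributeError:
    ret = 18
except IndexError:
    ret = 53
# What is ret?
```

Step-by-step execution trace:
1. Inner try raises IndexError; inner `except IndexError as e` catches it.
2. `raise AttributeError(...) from e` raises AttributeError (IndexError is attached as __cause__, but only AttributeError is active).
3. Outer `except AttributeError` matches → ret = 18.
4. `except IndexError` is not reached.
Result: 18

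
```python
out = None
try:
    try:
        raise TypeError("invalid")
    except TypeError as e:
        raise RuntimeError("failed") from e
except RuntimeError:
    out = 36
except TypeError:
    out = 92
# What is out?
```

Step-by-step execution trace:
1. Inner try raises TypeError; inner `except TypeError as e` catches it.
2. `raise RuntimeError(...) from e` raises RuntimeError (TypeError is attached as __cause__, but only RuntimeError is active).
3. Outer `except RuntimeError` matches → out = 36.
4. `except TypeError` is not reached.
Result: 36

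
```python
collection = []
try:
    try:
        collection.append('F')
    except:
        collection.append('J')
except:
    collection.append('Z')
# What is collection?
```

Step-by-step execution trace:
1. Inner try: `collection.append('F')` → collection = ['F']. No exception raised.
2. Inner `except` is skipped.
3. Inner try completes normally; outer `except` is skipped.
Result: ['F']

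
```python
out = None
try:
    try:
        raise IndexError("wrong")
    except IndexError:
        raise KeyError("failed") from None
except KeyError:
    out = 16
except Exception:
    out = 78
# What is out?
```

Step-by-step execution trace:
1. Inner try raises IndexError; inner `except IndexError` catches it.
2. `raise KeyError(...) from None` raises KeyError (from None suppresses __context__, but the active exception is still KeyError).
3. Outer `except KeyError` matches → out = 16.
4. `except Exception` is not reached.
Result: 16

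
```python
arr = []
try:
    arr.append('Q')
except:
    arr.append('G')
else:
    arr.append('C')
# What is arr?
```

Step-by-step execution trace:
1. try: `arr.append('Q')` → arr = ['Q']. No exception raised.
2. `except` is skipped.
3. `else` runs (try completed without exception): `arr.append('C')` → arr = ['Q', 'C'].
Result: ['Q', 'C']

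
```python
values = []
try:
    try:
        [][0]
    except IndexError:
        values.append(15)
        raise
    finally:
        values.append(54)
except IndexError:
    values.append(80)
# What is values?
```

Step-by-step execution trace:
1. Inner try: `[][0]` raises IndexError.
2. Inner `except IndexError` matches → `values.append(15)` → values = [15].
3. bare `raise` re-raises IndexError.
4. Inner `finally` runs during unwinding: `values.append(54)` → values = [15, 54].
5. Outer `except IndexError` matches → `values.append(80)` → values = [15, 54, 80].
Result: [15, 54, 80]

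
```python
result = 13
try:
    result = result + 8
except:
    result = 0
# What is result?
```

Step-by-step execution trace:
1. result starts at 13.
2. try: `result = result + 8` → result = 21. No exception raised.
3. `except` is skipped.
Result: 21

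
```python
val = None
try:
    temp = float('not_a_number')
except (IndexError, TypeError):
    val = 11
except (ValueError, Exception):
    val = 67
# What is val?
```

Step-by-step execution trace:
1. `temp = float('not_a_number')` raises ValueError.
2. `except (IndexError, TypeError)` does not match ValueError; skipped.
3. `except (ValueError, Exception)` matches (ValueError is in the tuple) → val = 67.
Result: 67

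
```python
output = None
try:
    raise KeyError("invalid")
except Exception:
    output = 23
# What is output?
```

Step-by-step execution trace:
1. `raise KeyError(...)` raises KeyError.
2. `except Exception` matches (KeyError is a subclass of Exception) → output = 23.
Result: 23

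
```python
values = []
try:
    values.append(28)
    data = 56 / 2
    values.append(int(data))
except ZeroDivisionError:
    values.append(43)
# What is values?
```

Step-by-step execution trace:
1. try: `values.append(28)` → values = [28].
2. `data = 56 / 2` → data = 28.0. No exception raised.
3. `values.append(int(data))` → values = [28, 28].
4. `except ZeroDivisionError` is skipped (no exception was raised).
Result: [28, 28]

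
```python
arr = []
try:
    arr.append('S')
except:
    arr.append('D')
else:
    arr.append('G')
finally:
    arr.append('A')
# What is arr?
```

Step-by-step execution trace:
1. try: `arr.append('S')` → arr = ['S']. No exception raised.
2. `except` is skipped.
3. `else` runs: `arr.append('G')` → arr = ['S', 'G'].
4. `finally` always runs: `arr.append('A')` → arr = ['S', 'G', 'A'].
Result: ['S', 'G', 'A']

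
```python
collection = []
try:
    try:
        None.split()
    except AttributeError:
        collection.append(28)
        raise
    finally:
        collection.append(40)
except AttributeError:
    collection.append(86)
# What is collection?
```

Step-by-step execution trace:
1. Inner try: `None.split()` raises AttributeError.
2. Inner `except AttributeError` matches → `collection.append(28)` → collection = [28].
3. bare `raise` re-raises AttributeError.
4. Inner `finally` runs during unwinding: `collection.append(40)` → collection = [28, 40].
5. Outer `except AttributeError` matches → `collection.append(86)` → collection = [28, 40, 86].
Result: [28, 40, 86]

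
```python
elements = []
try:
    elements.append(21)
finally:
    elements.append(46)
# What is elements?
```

Step-by-step execution trace:
1. try: `elements.append(21)` → elements = [21].
2. The try body completes without raising.
3. finally always runs: `elements.append(46)` → elements = [21, 46].
Result: [21, 46]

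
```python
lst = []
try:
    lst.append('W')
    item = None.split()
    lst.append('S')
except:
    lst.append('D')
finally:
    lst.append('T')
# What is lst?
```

Step-by-step execution trace:
1. try: `lst.append('W')` → lst = ['W'].
2. `item = None.split()` raises AttributeError; `lst.append('S')` is not reached.
3. bare `except` matches → `lst.append('D')` → lst = ['W', 'D'].
4. finally always runs: `lst.append('T')` → lst = ['W', 'D', 'T'].
Result: ['W', 'D', 'T']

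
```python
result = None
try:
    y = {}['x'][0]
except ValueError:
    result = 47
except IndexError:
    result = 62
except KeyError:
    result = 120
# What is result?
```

Step-by-step execution trace:
1. `y = {}['x'][0]` raises KeyError.
2. `except ValueError` does not match KeyError; skipped.
3. `except IndexError` does not match KeyError; skipped.
4. `except KeyError` matches → result = 120.
Result: 120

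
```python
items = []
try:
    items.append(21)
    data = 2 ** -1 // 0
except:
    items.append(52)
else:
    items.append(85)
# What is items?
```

Step-by-step execution trace:
1. try: `items.append(21)` → items = [21].
2. `data = 2 ** -1 // 0` raises ZeroDivisionError.
3. bare `except` matches → `items.append(52)` → items = [21, 52].
4. `else` is skipped (an exception was raised).
Result: [21, 52]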